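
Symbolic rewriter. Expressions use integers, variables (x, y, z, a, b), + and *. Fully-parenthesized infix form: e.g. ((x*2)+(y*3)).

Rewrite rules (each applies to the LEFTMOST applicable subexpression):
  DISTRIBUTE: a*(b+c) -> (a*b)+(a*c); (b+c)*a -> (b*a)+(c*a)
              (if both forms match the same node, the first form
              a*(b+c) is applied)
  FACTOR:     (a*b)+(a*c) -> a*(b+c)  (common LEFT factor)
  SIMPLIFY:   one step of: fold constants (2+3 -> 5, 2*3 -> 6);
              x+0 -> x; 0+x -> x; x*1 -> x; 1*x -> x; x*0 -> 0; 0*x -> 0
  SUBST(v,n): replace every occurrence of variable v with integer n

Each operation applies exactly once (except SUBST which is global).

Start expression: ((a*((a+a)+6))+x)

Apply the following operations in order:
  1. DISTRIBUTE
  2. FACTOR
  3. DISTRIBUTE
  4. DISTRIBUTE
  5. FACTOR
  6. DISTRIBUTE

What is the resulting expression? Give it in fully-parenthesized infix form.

Answer: ((((a*a)+(a*a))+(a*6))+x)

Derivation:
Start: ((a*((a+a)+6))+x)
Apply DISTRIBUTE at L (target: (a*((a+a)+6))): ((a*((a+a)+6))+x) -> (((a*(a+a))+(a*6))+x)
Apply FACTOR at L (target: ((a*(a+a))+(a*6))): (((a*(a+a))+(a*6))+x) -> ((a*((a+a)+6))+x)
Apply DISTRIBUTE at L (target: (a*((a+a)+6))): ((a*((a+a)+6))+x) -> (((a*(a+a))+(a*6))+x)
Apply DISTRIBUTE at LL (target: (a*(a+a))): (((a*(a+a))+(a*6))+x) -> ((((a*a)+(a*a))+(a*6))+x)
Apply FACTOR at LL (target: ((a*a)+(a*a))): ((((a*a)+(a*a))+(a*6))+x) -> (((a*(a+a))+(a*6))+x)
Apply DISTRIBUTE at LL (target: (a*(a+a))): (((a*(a+a))+(a*6))+x) -> ((((a*a)+(a*a))+(a*6))+x)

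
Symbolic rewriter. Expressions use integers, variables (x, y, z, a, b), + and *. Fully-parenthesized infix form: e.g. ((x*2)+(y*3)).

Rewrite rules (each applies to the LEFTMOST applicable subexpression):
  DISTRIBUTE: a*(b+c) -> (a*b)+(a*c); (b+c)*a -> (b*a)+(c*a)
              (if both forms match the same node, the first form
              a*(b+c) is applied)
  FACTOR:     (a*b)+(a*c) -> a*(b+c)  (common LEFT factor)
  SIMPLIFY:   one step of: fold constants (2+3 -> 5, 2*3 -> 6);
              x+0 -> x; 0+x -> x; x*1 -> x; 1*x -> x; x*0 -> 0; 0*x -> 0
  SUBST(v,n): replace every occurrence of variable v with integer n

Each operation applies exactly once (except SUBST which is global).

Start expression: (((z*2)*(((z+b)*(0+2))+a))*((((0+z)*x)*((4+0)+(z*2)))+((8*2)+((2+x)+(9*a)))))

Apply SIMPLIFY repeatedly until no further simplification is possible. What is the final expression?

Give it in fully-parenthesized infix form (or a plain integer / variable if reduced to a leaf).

Answer: (((z*2)*(((z+b)*2)+a))*(((z*x)*(4+(z*2)))+(16+((2+x)+(9*a)))))

Derivation:
Start: (((z*2)*(((z+b)*(0+2))+a))*((((0+z)*x)*((4+0)+(z*2)))+((8*2)+((2+x)+(9*a)))))
Step 1: at LRLR: (0+2) -> 2; overall: (((z*2)*(((z+b)*(0+2))+a))*((((0+z)*x)*((4+0)+(z*2)))+((8*2)+((2+x)+(9*a))))) -> (((z*2)*(((z+b)*2)+a))*((((0+z)*x)*((4+0)+(z*2)))+((8*2)+((2+x)+(9*a)))))
Step 2: at RLLL: (0+z) -> z; overall: (((z*2)*(((z+b)*2)+a))*((((0+z)*x)*((4+0)+(z*2)))+((8*2)+((2+x)+(9*a))))) -> (((z*2)*(((z+b)*2)+a))*(((z*x)*((4+0)+(z*2)))+((8*2)+((2+x)+(9*a)))))
Step 3: at RLRL: (4+0) -> 4; overall: (((z*2)*(((z+b)*2)+a))*(((z*x)*((4+0)+(z*2)))+((8*2)+((2+x)+(9*a))))) -> (((z*2)*(((z+b)*2)+a))*(((z*x)*(4+(z*2)))+((8*2)+((2+x)+(9*a)))))
Step 4: at RRL: (8*2) -> 16; overall: (((z*2)*(((z+b)*2)+a))*(((z*x)*(4+(z*2)))+((8*2)+((2+x)+(9*a))))) -> (((z*2)*(((z+b)*2)+a))*(((z*x)*(4+(z*2)))+(16+((2+x)+(9*a)))))
Fixed point: (((z*2)*(((z+b)*2)+a))*(((z*x)*(4+(z*2)))+(16+((2+x)+(9*a)))))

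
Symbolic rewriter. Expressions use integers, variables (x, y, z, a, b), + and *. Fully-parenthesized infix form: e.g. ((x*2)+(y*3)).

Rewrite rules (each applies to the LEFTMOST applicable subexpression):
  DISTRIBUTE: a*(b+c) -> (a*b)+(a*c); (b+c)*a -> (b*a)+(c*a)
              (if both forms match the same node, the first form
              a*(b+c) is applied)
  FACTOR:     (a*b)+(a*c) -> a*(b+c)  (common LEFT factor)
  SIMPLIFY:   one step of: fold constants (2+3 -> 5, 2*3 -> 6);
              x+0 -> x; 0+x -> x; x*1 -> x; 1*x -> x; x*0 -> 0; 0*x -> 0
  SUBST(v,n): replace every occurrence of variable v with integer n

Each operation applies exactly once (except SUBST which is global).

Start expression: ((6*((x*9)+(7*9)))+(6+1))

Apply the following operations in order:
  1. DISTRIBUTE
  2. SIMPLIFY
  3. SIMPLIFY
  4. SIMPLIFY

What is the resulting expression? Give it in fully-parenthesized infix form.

Start: ((6*((x*9)+(7*9)))+(6+1))
Apply DISTRIBUTE at L (target: (6*((x*9)+(7*9)))): ((6*((x*9)+(7*9)))+(6+1)) -> (((6*(x*9))+(6*(7*9)))+(6+1))
Apply SIMPLIFY at LRR (target: (7*9)): (((6*(x*9))+(6*(7*9)))+(6+1)) -> (((6*(x*9))+(6*63))+(6+1))
Apply SIMPLIFY at LR (target: (6*63)): (((6*(x*9))+(6*63))+(6+1)) -> (((6*(x*9))+378)+(6+1))
Apply SIMPLIFY at R (target: (6+1)): (((6*(x*9))+378)+(6+1)) -> (((6*(x*9))+378)+7)

Answer: (((6*(x*9))+378)+7)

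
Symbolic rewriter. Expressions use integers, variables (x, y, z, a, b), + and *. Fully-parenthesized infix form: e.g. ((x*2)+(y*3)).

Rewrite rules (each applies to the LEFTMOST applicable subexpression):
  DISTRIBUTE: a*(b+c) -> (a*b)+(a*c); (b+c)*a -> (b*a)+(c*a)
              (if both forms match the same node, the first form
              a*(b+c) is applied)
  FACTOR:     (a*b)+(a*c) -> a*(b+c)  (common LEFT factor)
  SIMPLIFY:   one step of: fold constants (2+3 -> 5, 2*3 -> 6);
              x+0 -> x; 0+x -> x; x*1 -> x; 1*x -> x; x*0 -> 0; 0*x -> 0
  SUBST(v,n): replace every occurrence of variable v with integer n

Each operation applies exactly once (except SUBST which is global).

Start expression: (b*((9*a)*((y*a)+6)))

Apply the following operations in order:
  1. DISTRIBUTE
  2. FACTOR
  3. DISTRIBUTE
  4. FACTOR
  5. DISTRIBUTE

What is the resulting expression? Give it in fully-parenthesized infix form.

Start: (b*((9*a)*((y*a)+6)))
Apply DISTRIBUTE at R (target: ((9*a)*((y*a)+6))): (b*((9*a)*((y*a)+6))) -> (b*(((9*a)*(y*a))+((9*a)*6)))
Apply FACTOR at R (target: (((9*a)*(y*a))+((9*a)*6))): (b*(((9*a)*(y*a))+((9*a)*6))) -> (b*((9*a)*((y*a)+6)))
Apply DISTRIBUTE at R (target: ((9*a)*((y*a)+6))): (b*((9*a)*((y*a)+6))) -> (b*(((9*a)*(y*a))+((9*a)*6)))
Apply FACTOR at R (target: (((9*a)*(y*a))+((9*a)*6))): (b*(((9*a)*(y*a))+((9*a)*6))) -> (b*((9*a)*((y*a)+6)))
Apply DISTRIBUTE at R (target: ((9*a)*((y*a)+6))): (b*((9*a)*((y*a)+6))) -> (b*(((9*a)*(y*a))+((9*a)*6)))

Answer: (b*(((9*a)*(y*a))+((9*a)*6)))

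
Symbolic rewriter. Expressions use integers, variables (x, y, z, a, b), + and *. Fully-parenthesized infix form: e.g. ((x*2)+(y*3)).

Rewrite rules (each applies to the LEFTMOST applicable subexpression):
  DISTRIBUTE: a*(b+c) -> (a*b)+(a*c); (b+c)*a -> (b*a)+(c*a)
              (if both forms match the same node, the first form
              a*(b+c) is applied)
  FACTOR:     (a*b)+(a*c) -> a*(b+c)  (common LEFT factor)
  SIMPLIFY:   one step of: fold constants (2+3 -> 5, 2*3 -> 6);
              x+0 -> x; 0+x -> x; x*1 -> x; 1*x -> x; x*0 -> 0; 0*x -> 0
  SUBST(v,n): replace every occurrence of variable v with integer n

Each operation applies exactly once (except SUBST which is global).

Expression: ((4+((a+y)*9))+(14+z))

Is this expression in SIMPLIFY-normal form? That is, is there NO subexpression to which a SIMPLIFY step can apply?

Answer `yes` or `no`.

Answer: yes

Derivation:
Expression: ((4+((a+y)*9))+(14+z))
Scanning for simplifiable subexpressions (pre-order)...
  at root: ((4+((a+y)*9))+(14+z)) (not simplifiable)
  at L: (4+((a+y)*9)) (not simplifiable)
  at LR: ((a+y)*9) (not simplifiable)
  at LRL: (a+y) (not simplifiable)
  at R: (14+z) (not simplifiable)
Result: no simplifiable subexpression found -> normal form.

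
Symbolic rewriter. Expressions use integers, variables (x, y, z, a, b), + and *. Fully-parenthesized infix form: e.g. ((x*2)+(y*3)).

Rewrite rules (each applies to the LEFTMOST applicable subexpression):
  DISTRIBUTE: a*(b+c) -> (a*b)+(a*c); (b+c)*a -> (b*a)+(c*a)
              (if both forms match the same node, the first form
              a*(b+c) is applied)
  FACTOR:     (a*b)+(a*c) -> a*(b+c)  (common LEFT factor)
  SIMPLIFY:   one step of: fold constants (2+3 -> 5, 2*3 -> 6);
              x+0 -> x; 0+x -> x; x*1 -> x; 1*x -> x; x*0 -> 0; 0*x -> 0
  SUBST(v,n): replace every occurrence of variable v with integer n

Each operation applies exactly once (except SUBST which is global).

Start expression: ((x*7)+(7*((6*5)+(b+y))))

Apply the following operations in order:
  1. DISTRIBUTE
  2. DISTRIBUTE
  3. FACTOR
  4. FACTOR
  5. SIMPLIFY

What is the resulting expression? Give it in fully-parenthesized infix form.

Start: ((x*7)+(7*((6*5)+(b+y))))
Apply DISTRIBUTE at R (target: (7*((6*5)+(b+y)))): ((x*7)+(7*((6*5)+(b+y)))) -> ((x*7)+((7*(6*5))+(7*(b+y))))
Apply DISTRIBUTE at RR (target: (7*(b+y))): ((x*7)+((7*(6*5))+(7*(b+y)))) -> ((x*7)+((7*(6*5))+((7*b)+(7*y))))
Apply FACTOR at RR (target: ((7*b)+(7*y))): ((x*7)+((7*(6*5))+((7*b)+(7*y)))) -> ((x*7)+((7*(6*5))+(7*(b+y))))
Apply FACTOR at R (target: ((7*(6*5))+(7*(b+y)))): ((x*7)+((7*(6*5))+(7*(b+y)))) -> ((x*7)+(7*((6*5)+(b+y))))
Apply SIMPLIFY at RRL (target: (6*5)): ((x*7)+(7*((6*5)+(b+y)))) -> ((x*7)+(7*(30+(b+y))))

Answer: ((x*7)+(7*(30+(b+y))))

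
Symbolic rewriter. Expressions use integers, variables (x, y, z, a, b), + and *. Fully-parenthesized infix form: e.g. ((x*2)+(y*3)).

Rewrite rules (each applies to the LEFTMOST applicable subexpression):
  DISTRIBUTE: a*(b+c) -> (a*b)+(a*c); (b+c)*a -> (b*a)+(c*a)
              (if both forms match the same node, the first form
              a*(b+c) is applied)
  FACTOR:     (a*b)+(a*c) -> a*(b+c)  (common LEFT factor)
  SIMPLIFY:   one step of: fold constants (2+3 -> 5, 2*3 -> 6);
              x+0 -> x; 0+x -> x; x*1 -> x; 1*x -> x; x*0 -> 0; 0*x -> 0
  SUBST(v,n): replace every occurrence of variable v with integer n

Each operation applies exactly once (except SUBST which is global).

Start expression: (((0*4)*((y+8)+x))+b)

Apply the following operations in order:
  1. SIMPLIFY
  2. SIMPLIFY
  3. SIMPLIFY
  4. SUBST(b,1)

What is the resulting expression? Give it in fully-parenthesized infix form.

Start: (((0*4)*((y+8)+x))+b)
Apply SIMPLIFY at LL (target: (0*4)): (((0*4)*((y+8)+x))+b) -> ((0*((y+8)+x))+b)
Apply SIMPLIFY at L (target: (0*((y+8)+x))): ((0*((y+8)+x))+b) -> (0+b)
Apply SIMPLIFY at root (target: (0+b)): (0+b) -> b
Apply SUBST(b,1): b -> 1

Answer: 1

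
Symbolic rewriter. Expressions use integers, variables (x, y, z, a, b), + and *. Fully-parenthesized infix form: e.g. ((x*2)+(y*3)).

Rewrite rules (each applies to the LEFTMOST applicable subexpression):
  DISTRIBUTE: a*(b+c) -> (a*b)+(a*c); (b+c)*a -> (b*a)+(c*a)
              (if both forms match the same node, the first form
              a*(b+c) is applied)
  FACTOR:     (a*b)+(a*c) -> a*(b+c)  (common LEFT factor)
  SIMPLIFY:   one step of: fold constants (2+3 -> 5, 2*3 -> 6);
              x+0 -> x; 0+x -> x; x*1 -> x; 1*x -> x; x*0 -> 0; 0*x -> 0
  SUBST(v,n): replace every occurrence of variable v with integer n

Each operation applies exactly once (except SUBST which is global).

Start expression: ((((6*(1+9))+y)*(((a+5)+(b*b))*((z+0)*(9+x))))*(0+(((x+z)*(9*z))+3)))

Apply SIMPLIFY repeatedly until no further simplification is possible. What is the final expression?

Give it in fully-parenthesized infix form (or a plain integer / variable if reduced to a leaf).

Start: ((((6*(1+9))+y)*(((a+5)+(b*b))*((z+0)*(9+x))))*(0+(((x+z)*(9*z))+3)))
Step 1: at LLLR: (1+9) -> 10; overall: ((((6*(1+9))+y)*(((a+5)+(b*b))*((z+0)*(9+x))))*(0+(((x+z)*(9*z))+3))) -> ((((6*10)+y)*(((a+5)+(b*b))*((z+0)*(9+x))))*(0+(((x+z)*(9*z))+3)))
Step 2: at LLL: (6*10) -> 60; overall: ((((6*10)+y)*(((a+5)+(b*b))*((z+0)*(9+x))))*(0+(((x+z)*(9*z))+3))) -> (((60+y)*(((a+5)+(b*b))*((z+0)*(9+x))))*(0+(((x+z)*(9*z))+3)))
Step 3: at LRRL: (z+0) -> z; overall: (((60+y)*(((a+5)+(b*b))*((z+0)*(9+x))))*(0+(((x+z)*(9*z))+3))) -> (((60+y)*(((a+5)+(b*b))*(z*(9+x))))*(0+(((x+z)*(9*z))+3)))
Step 4: at R: (0+(((x+z)*(9*z))+3)) -> (((x+z)*(9*z))+3); overall: (((60+y)*(((a+5)+(b*b))*(z*(9+x))))*(0+(((x+z)*(9*z))+3))) -> (((60+y)*(((a+5)+(b*b))*(z*(9+x))))*(((x+z)*(9*z))+3))
Fixed point: (((60+y)*(((a+5)+(b*b))*(z*(9+x))))*(((x+z)*(9*z))+3))

Answer: (((60+y)*(((a+5)+(b*b))*(z*(9+x))))*(((x+z)*(9*z))+3))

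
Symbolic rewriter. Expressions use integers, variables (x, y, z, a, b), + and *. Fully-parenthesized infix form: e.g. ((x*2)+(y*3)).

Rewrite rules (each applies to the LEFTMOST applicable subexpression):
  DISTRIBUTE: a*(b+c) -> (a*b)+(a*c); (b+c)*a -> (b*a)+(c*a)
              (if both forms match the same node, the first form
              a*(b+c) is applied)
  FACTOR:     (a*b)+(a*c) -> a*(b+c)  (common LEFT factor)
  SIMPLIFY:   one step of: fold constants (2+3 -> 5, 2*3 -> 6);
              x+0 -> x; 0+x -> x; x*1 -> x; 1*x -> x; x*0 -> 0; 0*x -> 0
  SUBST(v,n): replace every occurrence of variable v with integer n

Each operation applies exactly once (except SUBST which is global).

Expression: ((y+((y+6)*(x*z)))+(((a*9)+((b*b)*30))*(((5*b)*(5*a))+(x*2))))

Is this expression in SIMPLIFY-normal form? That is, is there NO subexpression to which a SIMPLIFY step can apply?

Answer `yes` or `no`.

Answer: yes

Derivation:
Expression: ((y+((y+6)*(x*z)))+(((a*9)+((b*b)*30))*(((5*b)*(5*a))+(x*2))))
Scanning for simplifiable subexpressions (pre-order)...
  at root: ((y+((y+6)*(x*z)))+(((a*9)+((b*b)*30))*(((5*b)*(5*a))+(x*2)))) (not simplifiable)
  at L: (y+((y+6)*(x*z))) (not simplifiable)
  at LR: ((y+6)*(x*z)) (not simplifiable)
  at LRL: (y+6) (not simplifiable)
  at LRR: (x*z) (not simplifiable)
  at R: (((a*9)+((b*b)*30))*(((5*b)*(5*a))+(x*2))) (not simplifiable)
  at RL: ((a*9)+((b*b)*30)) (not simplifiable)
  at RLL: (a*9) (not simplifiable)
  at RLR: ((b*b)*30) (not simplifiable)
  at RLRL: (b*b) (not simplifiable)
  at RR: (((5*b)*(5*a))+(x*2)) (not simplifiable)
  at RRL: ((5*b)*(5*a)) (not simplifiable)
  at RRLL: (5*b) (not simplifiable)
  at RRLR: (5*a) (not simplifiable)
  at RRR: (x*2) (not simplifiable)
Result: no simplifiable subexpression found -> normal form.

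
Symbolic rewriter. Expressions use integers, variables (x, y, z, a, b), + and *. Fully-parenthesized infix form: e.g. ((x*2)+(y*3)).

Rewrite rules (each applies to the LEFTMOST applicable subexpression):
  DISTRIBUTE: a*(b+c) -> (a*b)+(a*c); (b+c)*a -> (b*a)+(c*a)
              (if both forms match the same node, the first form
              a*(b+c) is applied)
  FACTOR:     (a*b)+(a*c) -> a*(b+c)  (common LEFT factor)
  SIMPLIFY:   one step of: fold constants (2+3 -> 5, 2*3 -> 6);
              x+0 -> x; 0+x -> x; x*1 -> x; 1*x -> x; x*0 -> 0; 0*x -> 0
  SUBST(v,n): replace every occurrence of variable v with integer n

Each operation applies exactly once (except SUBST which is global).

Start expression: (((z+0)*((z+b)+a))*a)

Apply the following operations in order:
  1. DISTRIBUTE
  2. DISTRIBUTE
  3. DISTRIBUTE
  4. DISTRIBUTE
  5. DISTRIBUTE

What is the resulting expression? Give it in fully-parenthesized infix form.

Start: (((z+0)*((z+b)+a))*a)
Apply DISTRIBUTE at L (target: ((z+0)*((z+b)+a))): (((z+0)*((z+b)+a))*a) -> ((((z+0)*(z+b))+((z+0)*a))*a)
Apply DISTRIBUTE at root (target: ((((z+0)*(z+b))+((z+0)*a))*a)): ((((z+0)*(z+b))+((z+0)*a))*a) -> ((((z+0)*(z+b))*a)+(((z+0)*a)*a))
Apply DISTRIBUTE at LL (target: ((z+0)*(z+b))): ((((z+0)*(z+b))*a)+(((z+0)*a)*a)) -> (((((z+0)*z)+((z+0)*b))*a)+(((z+0)*a)*a))
Apply DISTRIBUTE at L (target: ((((z+0)*z)+((z+0)*b))*a)): (((((z+0)*z)+((z+0)*b))*a)+(((z+0)*a)*a)) -> (((((z+0)*z)*a)+(((z+0)*b)*a))+(((z+0)*a)*a))
Apply DISTRIBUTE at LLL (target: ((z+0)*z)): (((((z+0)*z)*a)+(((z+0)*b)*a))+(((z+0)*a)*a)) -> (((((z*z)+(0*z))*a)+(((z+0)*b)*a))+(((z+0)*a)*a))

Answer: (((((z*z)+(0*z))*a)+(((z+0)*b)*a))+(((z+0)*a)*a))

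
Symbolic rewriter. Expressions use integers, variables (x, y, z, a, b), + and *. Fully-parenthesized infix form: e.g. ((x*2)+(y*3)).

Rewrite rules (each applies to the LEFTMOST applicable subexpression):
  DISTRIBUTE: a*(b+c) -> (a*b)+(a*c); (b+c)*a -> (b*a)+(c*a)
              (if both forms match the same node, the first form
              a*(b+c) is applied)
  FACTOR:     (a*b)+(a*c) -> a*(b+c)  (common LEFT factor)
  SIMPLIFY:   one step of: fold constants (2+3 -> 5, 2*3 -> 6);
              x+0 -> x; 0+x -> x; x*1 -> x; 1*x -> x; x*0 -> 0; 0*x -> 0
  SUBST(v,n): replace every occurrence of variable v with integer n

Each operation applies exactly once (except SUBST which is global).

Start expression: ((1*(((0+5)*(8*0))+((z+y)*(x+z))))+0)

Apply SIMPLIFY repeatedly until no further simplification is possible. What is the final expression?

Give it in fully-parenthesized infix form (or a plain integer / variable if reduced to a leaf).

Start: ((1*(((0+5)*(8*0))+((z+y)*(x+z))))+0)
Step 1: at root: ((1*(((0+5)*(8*0))+((z+y)*(x+z))))+0) -> (1*(((0+5)*(8*0))+((z+y)*(x+z)))); overall: ((1*(((0+5)*(8*0))+((z+y)*(x+z))))+0) -> (1*(((0+5)*(8*0))+((z+y)*(x+z))))
Step 2: at root: (1*(((0+5)*(8*0))+((z+y)*(x+z)))) -> (((0+5)*(8*0))+((z+y)*(x+z))); overall: (1*(((0+5)*(8*0))+((z+y)*(x+z)))) -> (((0+5)*(8*0))+((z+y)*(x+z)))
Step 3: at LL: (0+5) -> 5; overall: (((0+5)*(8*0))+((z+y)*(x+z))) -> ((5*(8*0))+((z+y)*(x+z)))
Step 4: at LR: (8*0) -> 0; overall: ((5*(8*0))+((z+y)*(x+z))) -> ((5*0)+((z+y)*(x+z)))
Step 5: at L: (5*0) -> 0; overall: ((5*0)+((z+y)*(x+z))) -> (0+((z+y)*(x+z)))
Step 6: at root: (0+((z+y)*(x+z))) -> ((z+y)*(x+z)); overall: (0+((z+y)*(x+z))) -> ((z+y)*(x+z))
Fixed point: ((z+y)*(x+z))

Answer: ((z+y)*(x+z))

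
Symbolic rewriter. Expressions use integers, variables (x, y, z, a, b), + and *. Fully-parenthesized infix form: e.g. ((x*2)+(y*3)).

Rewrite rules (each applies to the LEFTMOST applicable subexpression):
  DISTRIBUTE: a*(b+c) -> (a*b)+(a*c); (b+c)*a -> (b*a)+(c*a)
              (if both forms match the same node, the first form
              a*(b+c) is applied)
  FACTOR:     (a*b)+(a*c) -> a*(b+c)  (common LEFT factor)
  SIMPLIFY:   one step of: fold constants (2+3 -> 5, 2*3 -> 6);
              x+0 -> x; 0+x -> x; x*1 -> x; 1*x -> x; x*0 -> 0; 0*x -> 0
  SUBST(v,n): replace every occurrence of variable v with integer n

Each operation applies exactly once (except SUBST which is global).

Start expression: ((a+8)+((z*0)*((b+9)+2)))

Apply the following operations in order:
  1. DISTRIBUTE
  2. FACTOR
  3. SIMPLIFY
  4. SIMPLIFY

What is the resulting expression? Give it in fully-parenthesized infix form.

Start: ((a+8)+((z*0)*((b+9)+2)))
Apply DISTRIBUTE at R (target: ((z*0)*((b+9)+2))): ((a+8)+((z*0)*((b+9)+2))) -> ((a+8)+(((z*0)*(b+9))+((z*0)*2)))
Apply FACTOR at R (target: (((z*0)*(b+9))+((z*0)*2))): ((a+8)+(((z*0)*(b+9))+((z*0)*2))) -> ((a+8)+((z*0)*((b+9)+2)))
Apply SIMPLIFY at RL (target: (z*0)): ((a+8)+((z*0)*((b+9)+2))) -> ((a+8)+(0*((b+9)+2)))
Apply SIMPLIFY at R (target: (0*((b+9)+2))): ((a+8)+(0*((b+9)+2))) -> ((a+8)+0)

Answer: ((a+8)+0)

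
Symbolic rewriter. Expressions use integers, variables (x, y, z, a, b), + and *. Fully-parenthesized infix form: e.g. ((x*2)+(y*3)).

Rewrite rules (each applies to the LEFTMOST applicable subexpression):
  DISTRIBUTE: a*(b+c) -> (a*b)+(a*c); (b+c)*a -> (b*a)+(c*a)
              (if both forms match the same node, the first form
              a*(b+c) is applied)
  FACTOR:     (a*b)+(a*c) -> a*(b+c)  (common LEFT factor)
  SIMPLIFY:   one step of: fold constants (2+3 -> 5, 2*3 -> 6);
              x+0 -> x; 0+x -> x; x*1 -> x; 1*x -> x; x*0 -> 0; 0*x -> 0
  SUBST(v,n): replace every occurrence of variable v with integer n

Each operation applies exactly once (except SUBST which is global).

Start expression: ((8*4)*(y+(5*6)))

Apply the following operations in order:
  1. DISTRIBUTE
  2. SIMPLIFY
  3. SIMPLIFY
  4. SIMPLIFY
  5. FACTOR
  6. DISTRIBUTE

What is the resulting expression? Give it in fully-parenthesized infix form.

Start: ((8*4)*(y+(5*6)))
Apply DISTRIBUTE at root (target: ((8*4)*(y+(5*6)))): ((8*4)*(y+(5*6))) -> (((8*4)*y)+((8*4)*(5*6)))
Apply SIMPLIFY at LL (target: (8*4)): (((8*4)*y)+((8*4)*(5*6))) -> ((32*y)+((8*4)*(5*6)))
Apply SIMPLIFY at RL (target: (8*4)): ((32*y)+((8*4)*(5*6))) -> ((32*y)+(32*(5*6)))
Apply SIMPLIFY at RR (target: (5*6)): ((32*y)+(32*(5*6))) -> ((32*y)+(32*30))
Apply FACTOR at root (target: ((32*y)+(32*30))): ((32*y)+(32*30)) -> (32*(y+30))
Apply DISTRIBUTE at root (target: (32*(y+30))): (32*(y+30)) -> ((32*y)+(32*30))

Answer: ((32*y)+(32*30))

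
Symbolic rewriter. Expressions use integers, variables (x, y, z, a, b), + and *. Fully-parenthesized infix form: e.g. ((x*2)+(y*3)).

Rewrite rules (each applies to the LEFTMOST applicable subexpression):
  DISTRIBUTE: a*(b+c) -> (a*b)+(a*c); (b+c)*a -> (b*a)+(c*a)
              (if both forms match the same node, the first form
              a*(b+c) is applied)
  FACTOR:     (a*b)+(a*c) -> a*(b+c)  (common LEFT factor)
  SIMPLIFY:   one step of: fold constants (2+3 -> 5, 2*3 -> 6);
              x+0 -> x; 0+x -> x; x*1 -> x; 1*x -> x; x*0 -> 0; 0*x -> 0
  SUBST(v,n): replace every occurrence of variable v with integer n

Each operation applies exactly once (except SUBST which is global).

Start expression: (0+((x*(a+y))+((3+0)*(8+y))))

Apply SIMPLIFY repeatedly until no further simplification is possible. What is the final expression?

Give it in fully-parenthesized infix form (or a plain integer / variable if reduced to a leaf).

Start: (0+((x*(a+y))+((3+0)*(8+y))))
Step 1: at root: (0+((x*(a+y))+((3+0)*(8+y)))) -> ((x*(a+y))+((3+0)*(8+y))); overall: (0+((x*(a+y))+((3+0)*(8+y)))) -> ((x*(a+y))+((3+0)*(8+y)))
Step 2: at RL: (3+0) -> 3; overall: ((x*(a+y))+((3+0)*(8+y))) -> ((x*(a+y))+(3*(8+y)))
Fixed point: ((x*(a+y))+(3*(8+y)))

Answer: ((x*(a+y))+(3*(8+y)))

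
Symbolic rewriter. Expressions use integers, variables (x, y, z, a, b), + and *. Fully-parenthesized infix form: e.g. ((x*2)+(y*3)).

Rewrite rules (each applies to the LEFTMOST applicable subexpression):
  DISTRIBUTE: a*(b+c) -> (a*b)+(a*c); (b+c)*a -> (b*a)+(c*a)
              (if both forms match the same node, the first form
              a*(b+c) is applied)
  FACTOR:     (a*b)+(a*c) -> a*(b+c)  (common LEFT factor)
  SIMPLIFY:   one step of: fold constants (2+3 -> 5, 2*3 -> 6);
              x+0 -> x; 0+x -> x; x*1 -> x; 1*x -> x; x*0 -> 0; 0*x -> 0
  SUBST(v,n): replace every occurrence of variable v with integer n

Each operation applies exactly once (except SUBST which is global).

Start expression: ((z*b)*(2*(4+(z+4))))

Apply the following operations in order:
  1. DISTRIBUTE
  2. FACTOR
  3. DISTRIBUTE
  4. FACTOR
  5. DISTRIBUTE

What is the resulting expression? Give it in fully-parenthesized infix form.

Answer: ((z*b)*((2*4)+(2*(z+4))))

Derivation:
Start: ((z*b)*(2*(4+(z+4))))
Apply DISTRIBUTE at R (target: (2*(4+(z+4)))): ((z*b)*(2*(4+(z+4)))) -> ((z*b)*((2*4)+(2*(z+4))))
Apply FACTOR at R (target: ((2*4)+(2*(z+4)))): ((z*b)*((2*4)+(2*(z+4)))) -> ((z*b)*(2*(4+(z+4))))
Apply DISTRIBUTE at R (target: (2*(4+(z+4)))): ((z*b)*(2*(4+(z+4)))) -> ((z*b)*((2*4)+(2*(z+4))))
Apply FACTOR at R (target: ((2*4)+(2*(z+4)))): ((z*b)*((2*4)+(2*(z+4)))) -> ((z*b)*(2*(4+(z+4))))
Apply DISTRIBUTE at R (target: (2*(4+(z+4)))): ((z*b)*(2*(4+(z+4)))) -> ((z*b)*((2*4)+(2*(z+4))))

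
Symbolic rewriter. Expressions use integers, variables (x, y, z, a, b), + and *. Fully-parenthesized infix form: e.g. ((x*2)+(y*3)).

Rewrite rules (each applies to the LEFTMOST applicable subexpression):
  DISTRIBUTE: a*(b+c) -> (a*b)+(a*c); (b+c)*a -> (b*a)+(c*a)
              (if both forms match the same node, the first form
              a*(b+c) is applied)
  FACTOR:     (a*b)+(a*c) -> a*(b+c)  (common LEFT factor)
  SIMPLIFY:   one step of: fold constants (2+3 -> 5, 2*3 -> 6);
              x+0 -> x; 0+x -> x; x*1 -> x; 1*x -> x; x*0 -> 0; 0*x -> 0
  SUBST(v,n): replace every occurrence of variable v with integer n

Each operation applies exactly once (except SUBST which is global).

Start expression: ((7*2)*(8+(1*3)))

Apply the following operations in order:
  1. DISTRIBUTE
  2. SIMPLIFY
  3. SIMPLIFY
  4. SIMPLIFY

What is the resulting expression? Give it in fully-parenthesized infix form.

Answer: (112+(14*(1*3)))

Derivation:
Start: ((7*2)*(8+(1*3)))
Apply DISTRIBUTE at root (target: ((7*2)*(8+(1*3)))): ((7*2)*(8+(1*3))) -> (((7*2)*8)+((7*2)*(1*3)))
Apply SIMPLIFY at LL (target: (7*2)): (((7*2)*8)+((7*2)*(1*3))) -> ((14*8)+((7*2)*(1*3)))
Apply SIMPLIFY at L (target: (14*8)): ((14*8)+((7*2)*(1*3))) -> (112+((7*2)*(1*3)))
Apply SIMPLIFY at RL (target: (7*2)): (112+((7*2)*(1*3))) -> (112+(14*(1*3)))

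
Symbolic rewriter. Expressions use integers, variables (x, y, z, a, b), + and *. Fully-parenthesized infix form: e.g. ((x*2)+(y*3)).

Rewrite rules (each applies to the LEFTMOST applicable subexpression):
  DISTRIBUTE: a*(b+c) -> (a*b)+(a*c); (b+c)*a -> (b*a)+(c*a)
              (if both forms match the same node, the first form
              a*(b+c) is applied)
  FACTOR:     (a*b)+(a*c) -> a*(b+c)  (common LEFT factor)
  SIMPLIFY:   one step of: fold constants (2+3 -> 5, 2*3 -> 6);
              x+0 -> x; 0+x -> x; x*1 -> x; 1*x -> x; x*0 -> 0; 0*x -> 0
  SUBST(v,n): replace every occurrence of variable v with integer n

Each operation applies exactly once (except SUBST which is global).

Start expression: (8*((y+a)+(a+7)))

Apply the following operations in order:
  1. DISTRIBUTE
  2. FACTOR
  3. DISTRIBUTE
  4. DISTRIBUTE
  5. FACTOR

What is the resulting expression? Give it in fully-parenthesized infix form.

Answer: ((8*(y+a))+(8*(a+7)))

Derivation:
Start: (8*((y+a)+(a+7)))
Apply DISTRIBUTE at root (target: (8*((y+a)+(a+7)))): (8*((y+a)+(a+7))) -> ((8*(y+a))+(8*(a+7)))
Apply FACTOR at root (target: ((8*(y+a))+(8*(a+7)))): ((8*(y+a))+(8*(a+7))) -> (8*((y+a)+(a+7)))
Apply DISTRIBUTE at root (target: (8*((y+a)+(a+7)))): (8*((y+a)+(a+7))) -> ((8*(y+a))+(8*(a+7)))
Apply DISTRIBUTE at L (target: (8*(y+a))): ((8*(y+a))+(8*(a+7))) -> (((8*y)+(8*a))+(8*(a+7)))
Apply FACTOR at L (target: ((8*y)+(8*a))): (((8*y)+(8*a))+(8*(a+7))) -> ((8*(y+a))+(8*(a+7)))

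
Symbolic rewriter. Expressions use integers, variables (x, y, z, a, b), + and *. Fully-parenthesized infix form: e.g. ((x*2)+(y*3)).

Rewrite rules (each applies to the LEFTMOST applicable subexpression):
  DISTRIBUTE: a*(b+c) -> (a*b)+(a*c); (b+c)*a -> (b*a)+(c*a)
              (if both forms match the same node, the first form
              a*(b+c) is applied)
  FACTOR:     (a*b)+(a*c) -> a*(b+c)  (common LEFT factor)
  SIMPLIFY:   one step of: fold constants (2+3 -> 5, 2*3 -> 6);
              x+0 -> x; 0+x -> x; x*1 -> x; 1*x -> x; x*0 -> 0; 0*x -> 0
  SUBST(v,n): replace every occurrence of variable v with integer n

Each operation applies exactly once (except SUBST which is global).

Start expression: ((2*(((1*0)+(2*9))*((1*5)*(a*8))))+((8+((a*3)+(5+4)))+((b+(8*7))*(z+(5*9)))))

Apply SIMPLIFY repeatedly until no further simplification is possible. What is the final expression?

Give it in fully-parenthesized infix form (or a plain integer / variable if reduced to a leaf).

Start: ((2*(((1*0)+(2*9))*((1*5)*(a*8))))+((8+((a*3)+(5+4)))+((b+(8*7))*(z+(5*9)))))
Step 1: at LRLL: (1*0) -> 0; overall: ((2*(((1*0)+(2*9))*((1*5)*(a*8))))+((8+((a*3)+(5+4)))+((b+(8*7))*(z+(5*9))))) -> ((2*((0+(2*9))*((1*5)*(a*8))))+((8+((a*3)+(5+4)))+((b+(8*7))*(z+(5*9)))))
Step 2: at LRL: (0+(2*9)) -> (2*9); overall: ((2*((0+(2*9))*((1*5)*(a*8))))+((8+((a*3)+(5+4)))+((b+(8*7))*(z+(5*9))))) -> ((2*((2*9)*((1*5)*(a*8))))+((8+((a*3)+(5+4)))+((b+(8*7))*(z+(5*9)))))
Step 3: at LRL: (2*9) -> 18; overall: ((2*((2*9)*((1*5)*(a*8))))+((8+((a*3)+(5+4)))+((b+(8*7))*(z+(5*9))))) -> ((2*(18*((1*5)*(a*8))))+((8+((a*3)+(5+4)))+((b+(8*7))*(z+(5*9)))))
Step 4: at LRRL: (1*5) -> 5; overall: ((2*(18*((1*5)*(a*8))))+((8+((a*3)+(5+4)))+((b+(8*7))*(z+(5*9))))) -> ((2*(18*(5*(a*8))))+((8+((a*3)+(5+4)))+((b+(8*7))*(z+(5*9)))))
Step 5: at RLRR: (5+4) -> 9; overall: ((2*(18*(5*(a*8))))+((8+((a*3)+(5+4)))+((b+(8*7))*(z+(5*9))))) -> ((2*(18*(5*(a*8))))+((8+((a*3)+9))+((b+(8*7))*(z+(5*9)))))
Step 6: at RRLR: (8*7) -> 56; overall: ((2*(18*(5*(a*8))))+((8+((a*3)+9))+((b+(8*7))*(z+(5*9))))) -> ((2*(18*(5*(a*8))))+((8+((a*3)+9))+((b+56)*(z+(5*9)))))
Step 7: at RRRR: (5*9) -> 45; overall: ((2*(18*(5*(a*8))))+((8+((a*3)+9))+((b+56)*(z+(5*9))))) -> ((2*(18*(5*(a*8))))+((8+((a*3)+9))+((b+56)*(z+45))))
Fixed point: ((2*(18*(5*(a*8))))+((8+((a*3)+9))+((b+56)*(z+45))))

Answer: ((2*(18*(5*(a*8))))+((8+((a*3)+9))+((b+56)*(z+45))))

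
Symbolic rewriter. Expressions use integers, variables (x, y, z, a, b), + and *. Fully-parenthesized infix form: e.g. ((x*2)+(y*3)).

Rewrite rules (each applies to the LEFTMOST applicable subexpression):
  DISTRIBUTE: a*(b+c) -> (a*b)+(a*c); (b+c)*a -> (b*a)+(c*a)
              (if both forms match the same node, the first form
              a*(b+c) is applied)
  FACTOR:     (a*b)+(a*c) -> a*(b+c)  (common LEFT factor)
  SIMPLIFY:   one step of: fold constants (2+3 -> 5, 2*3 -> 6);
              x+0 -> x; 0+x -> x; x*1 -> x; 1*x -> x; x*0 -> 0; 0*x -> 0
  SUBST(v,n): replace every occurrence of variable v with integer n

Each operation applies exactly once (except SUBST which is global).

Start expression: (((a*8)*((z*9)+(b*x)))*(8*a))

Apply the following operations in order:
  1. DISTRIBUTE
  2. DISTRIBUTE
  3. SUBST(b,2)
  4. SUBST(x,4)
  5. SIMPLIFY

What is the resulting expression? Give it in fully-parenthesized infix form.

Start: (((a*8)*((z*9)+(b*x)))*(8*a))
Apply DISTRIBUTE at L (target: ((a*8)*((z*9)+(b*x)))): (((a*8)*((z*9)+(b*x)))*(8*a)) -> ((((a*8)*(z*9))+((a*8)*(b*x)))*(8*a))
Apply DISTRIBUTE at root (target: ((((a*8)*(z*9))+((a*8)*(b*x)))*(8*a))): ((((a*8)*(z*9))+((a*8)*(b*x)))*(8*a)) -> ((((a*8)*(z*9))*(8*a))+(((a*8)*(b*x))*(8*a)))
Apply SUBST(b,2): ((((a*8)*(z*9))*(8*a))+(((a*8)*(b*x))*(8*a))) -> ((((a*8)*(z*9))*(8*a))+(((a*8)*(2*x))*(8*a)))
Apply SUBST(x,4): ((((a*8)*(z*9))*(8*a))+(((a*8)*(2*x))*(8*a))) -> ((((a*8)*(z*9))*(8*a))+(((a*8)*(2*4))*(8*a)))
Apply SIMPLIFY at RLR (target: (2*4)): ((((a*8)*(z*9))*(8*a))+(((a*8)*(2*4))*(8*a))) -> ((((a*8)*(z*9))*(8*a))+(((a*8)*8)*(8*a)))

Answer: ((((a*8)*(z*9))*(8*a))+(((a*8)*8)*(8*a)))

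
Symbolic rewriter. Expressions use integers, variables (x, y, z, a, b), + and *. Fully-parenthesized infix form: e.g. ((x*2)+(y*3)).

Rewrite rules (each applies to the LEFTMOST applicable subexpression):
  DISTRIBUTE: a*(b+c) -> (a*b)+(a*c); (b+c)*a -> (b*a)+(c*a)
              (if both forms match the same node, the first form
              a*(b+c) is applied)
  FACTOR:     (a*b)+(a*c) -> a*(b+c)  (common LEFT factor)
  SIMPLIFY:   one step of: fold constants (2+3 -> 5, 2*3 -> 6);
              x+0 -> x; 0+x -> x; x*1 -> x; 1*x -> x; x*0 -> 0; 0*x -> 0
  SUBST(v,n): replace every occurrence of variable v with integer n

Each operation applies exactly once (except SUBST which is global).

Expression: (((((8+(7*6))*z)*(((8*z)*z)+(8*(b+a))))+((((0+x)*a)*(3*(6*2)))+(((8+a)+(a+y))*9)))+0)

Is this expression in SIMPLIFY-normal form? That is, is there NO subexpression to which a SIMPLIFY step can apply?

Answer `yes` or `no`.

Expression: (((((8+(7*6))*z)*(((8*z)*z)+(8*(b+a))))+((((0+x)*a)*(3*(6*2)))+(((8+a)+(a+y))*9)))+0)
Scanning for simplifiable subexpressions (pre-order)...
  at root: (((((8+(7*6))*z)*(((8*z)*z)+(8*(b+a))))+((((0+x)*a)*(3*(6*2)))+(((8+a)+(a+y))*9)))+0) (SIMPLIFIABLE)
  at L: ((((8+(7*6))*z)*(((8*z)*z)+(8*(b+a))))+((((0+x)*a)*(3*(6*2)))+(((8+a)+(a+y))*9))) (not simplifiable)
  at LL: (((8+(7*6))*z)*(((8*z)*z)+(8*(b+a)))) (not simplifiable)
  at LLL: ((8+(7*6))*z) (not simplifiable)
  at LLLL: (8+(7*6)) (not simplifiable)
  at LLLLR: (7*6) (SIMPLIFIABLE)
  at LLR: (((8*z)*z)+(8*(b+a))) (not simplifiable)
  at LLRL: ((8*z)*z) (not simplifiable)
  at LLRLL: (8*z) (not simplifiable)
  at LLRR: (8*(b+a)) (not simplifiable)
  at LLRRR: (b+a) (not simplifiable)
  at LR: ((((0+x)*a)*(3*(6*2)))+(((8+a)+(a+y))*9)) (not simplifiable)
  at LRL: (((0+x)*a)*(3*(6*2))) (not simplifiable)
  at LRLL: ((0+x)*a) (not simplifiable)
  at LRLLL: (0+x) (SIMPLIFIABLE)
  at LRLR: (3*(6*2)) (not simplifiable)
  at LRLRR: (6*2) (SIMPLIFIABLE)
  at LRR: (((8+a)+(a+y))*9) (not simplifiable)
  at LRRL: ((8+a)+(a+y)) (not simplifiable)
  at LRRLL: (8+a) (not simplifiable)
  at LRRLR: (a+y) (not simplifiable)
Found simplifiable subexpr at path root: (((((8+(7*6))*z)*(((8*z)*z)+(8*(b+a))))+((((0+x)*a)*(3*(6*2)))+(((8+a)+(a+y))*9)))+0)
One SIMPLIFY step would give: ((((8+(7*6))*z)*(((8*z)*z)+(8*(b+a))))+((((0+x)*a)*(3*(6*2)))+(((8+a)+(a+y))*9)))
-> NOT in normal form.

Answer: no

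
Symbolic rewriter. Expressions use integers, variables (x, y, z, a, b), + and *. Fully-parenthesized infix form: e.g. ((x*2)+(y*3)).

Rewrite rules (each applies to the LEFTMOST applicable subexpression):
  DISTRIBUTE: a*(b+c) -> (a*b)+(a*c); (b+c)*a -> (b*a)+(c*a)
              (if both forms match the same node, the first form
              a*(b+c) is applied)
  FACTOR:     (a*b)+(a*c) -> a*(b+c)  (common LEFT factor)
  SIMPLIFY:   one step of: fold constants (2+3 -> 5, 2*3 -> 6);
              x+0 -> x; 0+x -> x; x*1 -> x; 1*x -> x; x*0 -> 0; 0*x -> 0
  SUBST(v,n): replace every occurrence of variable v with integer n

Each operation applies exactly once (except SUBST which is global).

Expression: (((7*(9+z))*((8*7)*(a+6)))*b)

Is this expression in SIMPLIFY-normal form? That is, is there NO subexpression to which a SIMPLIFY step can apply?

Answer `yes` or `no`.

Answer: no

Derivation:
Expression: (((7*(9+z))*((8*7)*(a+6)))*b)
Scanning for simplifiable subexpressions (pre-order)...
  at root: (((7*(9+z))*((8*7)*(a+6)))*b) (not simplifiable)
  at L: ((7*(9+z))*((8*7)*(a+6))) (not simplifiable)
  at LL: (7*(9+z)) (not simplifiable)
  at LLR: (9+z) (not simplifiable)
  at LR: ((8*7)*(a+6)) (not simplifiable)
  at LRL: (8*7) (SIMPLIFIABLE)
  at LRR: (a+6) (not simplifiable)
Found simplifiable subexpr at path LRL: (8*7)
One SIMPLIFY step would give: (((7*(9+z))*(56*(a+6)))*b)
-> NOT in normal form.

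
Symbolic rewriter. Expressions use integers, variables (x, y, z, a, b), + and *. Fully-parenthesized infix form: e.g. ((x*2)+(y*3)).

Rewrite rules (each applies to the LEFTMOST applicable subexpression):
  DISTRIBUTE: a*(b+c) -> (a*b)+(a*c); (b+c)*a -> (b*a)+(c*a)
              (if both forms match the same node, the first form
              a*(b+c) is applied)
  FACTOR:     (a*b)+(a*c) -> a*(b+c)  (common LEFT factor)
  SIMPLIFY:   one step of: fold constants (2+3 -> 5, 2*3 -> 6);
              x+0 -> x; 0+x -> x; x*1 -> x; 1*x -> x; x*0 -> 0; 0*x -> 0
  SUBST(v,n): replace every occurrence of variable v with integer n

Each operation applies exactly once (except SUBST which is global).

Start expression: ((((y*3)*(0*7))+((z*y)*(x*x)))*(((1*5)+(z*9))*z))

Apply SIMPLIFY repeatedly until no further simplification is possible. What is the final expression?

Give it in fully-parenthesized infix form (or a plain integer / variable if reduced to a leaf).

Answer: (((z*y)*(x*x))*((5+(z*9))*z))

Derivation:
Start: ((((y*3)*(0*7))+((z*y)*(x*x)))*(((1*5)+(z*9))*z))
Step 1: at LLR: (0*7) -> 0; overall: ((((y*3)*(0*7))+((z*y)*(x*x)))*(((1*5)+(z*9))*z)) -> ((((y*3)*0)+((z*y)*(x*x)))*(((1*5)+(z*9))*z))
Step 2: at LL: ((y*3)*0) -> 0; overall: ((((y*3)*0)+((z*y)*(x*x)))*(((1*5)+(z*9))*z)) -> ((0+((z*y)*(x*x)))*(((1*5)+(z*9))*z))
Step 3: at L: (0+((z*y)*(x*x))) -> ((z*y)*(x*x)); overall: ((0+((z*y)*(x*x)))*(((1*5)+(z*9))*z)) -> (((z*y)*(x*x))*(((1*5)+(z*9))*z))
Step 4: at RLL: (1*5) -> 5; overall: (((z*y)*(x*x))*(((1*5)+(z*9))*z)) -> (((z*y)*(x*x))*((5+(z*9))*z))
Fixed point: (((z*y)*(x*x))*((5+(z*9))*z))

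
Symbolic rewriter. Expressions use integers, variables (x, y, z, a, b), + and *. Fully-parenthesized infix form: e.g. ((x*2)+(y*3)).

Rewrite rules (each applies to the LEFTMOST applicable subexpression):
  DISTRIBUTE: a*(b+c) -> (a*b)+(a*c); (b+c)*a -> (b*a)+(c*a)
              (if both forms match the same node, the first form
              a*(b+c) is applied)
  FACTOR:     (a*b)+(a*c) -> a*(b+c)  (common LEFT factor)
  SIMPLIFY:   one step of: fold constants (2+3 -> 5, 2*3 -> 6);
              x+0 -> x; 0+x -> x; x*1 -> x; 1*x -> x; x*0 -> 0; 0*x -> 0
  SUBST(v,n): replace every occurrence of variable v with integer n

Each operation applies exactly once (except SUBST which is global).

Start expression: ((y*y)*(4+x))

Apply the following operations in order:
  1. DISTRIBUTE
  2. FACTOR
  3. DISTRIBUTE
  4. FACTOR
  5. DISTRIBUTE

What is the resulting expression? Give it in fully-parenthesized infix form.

Answer: (((y*y)*4)+((y*y)*x))

Derivation:
Start: ((y*y)*(4+x))
Apply DISTRIBUTE at root (target: ((y*y)*(4+x))): ((y*y)*(4+x)) -> (((y*y)*4)+((y*y)*x))
Apply FACTOR at root (target: (((y*y)*4)+((y*y)*x))): (((y*y)*4)+((y*y)*x)) -> ((y*y)*(4+x))
Apply DISTRIBUTE at root (target: ((y*y)*(4+x))): ((y*y)*(4+x)) -> (((y*y)*4)+((y*y)*x))
Apply FACTOR at root (target: (((y*y)*4)+((y*y)*x))): (((y*y)*4)+((y*y)*x)) -> ((y*y)*(4+x))
Apply DISTRIBUTE at root (target: ((y*y)*(4+x))): ((y*y)*(4+x)) -> (((y*y)*4)+((y*y)*x))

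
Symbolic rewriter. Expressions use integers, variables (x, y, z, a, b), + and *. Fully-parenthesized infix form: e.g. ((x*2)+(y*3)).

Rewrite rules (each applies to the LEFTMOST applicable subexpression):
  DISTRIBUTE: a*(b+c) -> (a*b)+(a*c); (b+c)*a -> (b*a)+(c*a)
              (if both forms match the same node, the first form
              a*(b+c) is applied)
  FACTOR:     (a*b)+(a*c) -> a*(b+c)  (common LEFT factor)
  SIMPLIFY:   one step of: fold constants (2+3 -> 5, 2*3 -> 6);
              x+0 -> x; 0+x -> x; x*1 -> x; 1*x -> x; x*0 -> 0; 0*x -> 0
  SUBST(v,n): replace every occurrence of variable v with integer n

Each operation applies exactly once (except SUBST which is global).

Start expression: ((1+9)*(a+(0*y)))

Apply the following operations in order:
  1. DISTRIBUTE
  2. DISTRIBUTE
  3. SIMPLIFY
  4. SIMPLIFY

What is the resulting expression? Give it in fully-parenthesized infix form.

Start: ((1+9)*(a+(0*y)))
Apply DISTRIBUTE at root (target: ((1+9)*(a+(0*y)))): ((1+9)*(a+(0*y))) -> (((1+9)*a)+((1+9)*(0*y)))
Apply DISTRIBUTE at L (target: ((1+9)*a)): (((1+9)*a)+((1+9)*(0*y))) -> (((1*a)+(9*a))+((1+9)*(0*y)))
Apply SIMPLIFY at LL (target: (1*a)): (((1*a)+(9*a))+((1+9)*(0*y))) -> ((a+(9*a))+((1+9)*(0*y)))
Apply SIMPLIFY at RL (target: (1+9)): ((a+(9*a))+((1+9)*(0*y))) -> ((a+(9*a))+(10*(0*y)))

Answer: ((a+(9*a))+(10*(0*y)))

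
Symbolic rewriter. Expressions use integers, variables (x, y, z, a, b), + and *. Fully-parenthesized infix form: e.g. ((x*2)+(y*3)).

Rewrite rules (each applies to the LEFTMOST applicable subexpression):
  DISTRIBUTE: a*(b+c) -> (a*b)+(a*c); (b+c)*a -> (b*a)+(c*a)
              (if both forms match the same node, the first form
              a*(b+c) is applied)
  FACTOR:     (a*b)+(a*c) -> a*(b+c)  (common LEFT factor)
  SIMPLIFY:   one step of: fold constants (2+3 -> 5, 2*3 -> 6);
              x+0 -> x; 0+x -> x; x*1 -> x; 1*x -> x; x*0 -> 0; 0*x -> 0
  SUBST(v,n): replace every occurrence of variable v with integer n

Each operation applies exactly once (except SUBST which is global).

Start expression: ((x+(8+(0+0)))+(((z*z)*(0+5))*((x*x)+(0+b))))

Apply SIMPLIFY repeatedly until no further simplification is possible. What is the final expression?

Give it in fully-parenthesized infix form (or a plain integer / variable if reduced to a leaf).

Answer: ((x+8)+(((z*z)*5)*((x*x)+b)))

Derivation:
Start: ((x+(8+(0+0)))+(((z*z)*(0+5))*((x*x)+(0+b))))
Step 1: at LRR: (0+0) -> 0; overall: ((x+(8+(0+0)))+(((z*z)*(0+5))*((x*x)+(0+b)))) -> ((x+(8+0))+(((z*z)*(0+5))*((x*x)+(0+b))))
Step 2: at LR: (8+0) -> 8; overall: ((x+(8+0))+(((z*z)*(0+5))*((x*x)+(0+b)))) -> ((x+8)+(((z*z)*(0+5))*((x*x)+(0+b))))
Step 3: at RLR: (0+5) -> 5; overall: ((x+8)+(((z*z)*(0+5))*((x*x)+(0+b)))) -> ((x+8)+(((z*z)*5)*((x*x)+(0+b))))
Step 4: at RRR: (0+b) -> b; overall: ((x+8)+(((z*z)*5)*((x*x)+(0+b)))) -> ((x+8)+(((z*z)*5)*((x*x)+b)))
Fixed point: ((x+8)+(((z*z)*5)*((x*x)+b)))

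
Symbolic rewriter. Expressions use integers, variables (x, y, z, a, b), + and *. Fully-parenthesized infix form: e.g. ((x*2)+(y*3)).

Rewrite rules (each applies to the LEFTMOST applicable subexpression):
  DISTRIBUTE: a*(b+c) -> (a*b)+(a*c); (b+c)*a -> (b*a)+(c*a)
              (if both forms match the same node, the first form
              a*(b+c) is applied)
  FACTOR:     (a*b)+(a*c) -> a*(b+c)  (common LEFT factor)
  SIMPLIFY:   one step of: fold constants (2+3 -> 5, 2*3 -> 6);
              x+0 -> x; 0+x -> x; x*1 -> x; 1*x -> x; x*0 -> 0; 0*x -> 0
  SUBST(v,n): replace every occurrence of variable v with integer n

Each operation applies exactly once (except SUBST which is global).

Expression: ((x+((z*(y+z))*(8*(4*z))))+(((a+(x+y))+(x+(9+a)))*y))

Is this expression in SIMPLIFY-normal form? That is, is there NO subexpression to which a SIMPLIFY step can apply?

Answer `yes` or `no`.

Expression: ((x+((z*(y+z))*(8*(4*z))))+(((a+(x+y))+(x+(9+a)))*y))
Scanning for simplifiable subexpressions (pre-order)...
  at root: ((x+((z*(y+z))*(8*(4*z))))+(((a+(x+y))+(x+(9+a)))*y)) (not simplifiable)
  at L: (x+((z*(y+z))*(8*(4*z)))) (not simplifiable)
  at LR: ((z*(y+z))*(8*(4*z))) (not simplifiable)
  at LRL: (z*(y+z)) (not simplifiable)
  at LRLR: (y+z) (not simplifiable)
  at LRR: (8*(4*z)) (not simplifiable)
  at LRRR: (4*z) (not simplifiable)
  at R: (((a+(x+y))+(x+(9+a)))*y) (not simplifiable)
  at RL: ((a+(x+y))+(x+(9+a))) (not simplifiable)
  at RLL: (a+(x+y)) (not simplifiable)
  at RLLR: (x+y) (not simplifiable)
  at RLR: (x+(9+a)) (not simplifiable)
  at RLRR: (9+a) (not simplifiable)
Result: no simplifiable subexpression found -> normal form.

Answer: yes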